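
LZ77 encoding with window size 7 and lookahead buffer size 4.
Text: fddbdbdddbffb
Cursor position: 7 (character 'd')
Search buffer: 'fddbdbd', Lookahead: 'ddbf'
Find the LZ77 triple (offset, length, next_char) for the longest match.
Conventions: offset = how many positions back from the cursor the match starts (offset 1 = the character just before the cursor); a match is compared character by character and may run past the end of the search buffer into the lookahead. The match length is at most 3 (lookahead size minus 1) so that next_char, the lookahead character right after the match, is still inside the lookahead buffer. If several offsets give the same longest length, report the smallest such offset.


Try each offset into the search buffer:
  offset=1 (pos 6, char 'd'): match length 2
  offset=2 (pos 5, char 'b'): match length 0
  offset=3 (pos 4, char 'd'): match length 1
  offset=4 (pos 3, char 'b'): match length 0
  offset=5 (pos 2, char 'd'): match length 1
  offset=6 (pos 1, char 'd'): match length 3
  offset=7 (pos 0, char 'f'): match length 0
Longest match has length 3 at offset 6.
next_char = character at position 7 + 3 = 10 -> 'f'

Best match: offset=6, length=3 (matching 'ddb' starting at position 1)
LZ77 triple: (6, 3, 'f')


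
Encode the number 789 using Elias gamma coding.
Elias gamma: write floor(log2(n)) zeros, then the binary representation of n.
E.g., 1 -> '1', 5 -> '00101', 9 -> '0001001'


num_bits = floor(log2(789)) + 1 = 10
leading_zeros = num_bits - 1 = 9
binary(789) = 1100010101

Elias gamma(789) = '000000000' + '1100010101' = 0000000001100010101 (19 bits)


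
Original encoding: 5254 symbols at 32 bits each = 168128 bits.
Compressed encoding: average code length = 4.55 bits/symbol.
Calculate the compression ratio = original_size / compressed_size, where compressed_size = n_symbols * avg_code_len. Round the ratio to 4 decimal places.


original_size = n_symbols * orig_bits = 5254 * 32 = 168128 bits
compressed_size = n_symbols * avg_code_len = 5254 * 4.55 = 23905.7 bits
ratio = original_size / compressed_size = 168128 / 23905.7 = 7.033

Compression ratio = 7.033


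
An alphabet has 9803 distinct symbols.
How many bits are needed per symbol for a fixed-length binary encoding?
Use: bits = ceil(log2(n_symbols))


log2(9803) = 13.259
Bracket: 2^13 = 8192 < 9803 <= 2^14 = 16384
So ceil(log2(9803)) = 14

bits = ceil(log2(9803)) = ceil(13.259) = 14 bits


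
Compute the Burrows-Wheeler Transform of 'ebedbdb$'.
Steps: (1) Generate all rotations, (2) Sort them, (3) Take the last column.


Rotations (sorted):
  0: $ebedbdb -> last char: b
  1: b$ebedbd -> last char: d
  2: bdb$ebed -> last char: d
  3: bedbdb$e -> last char: e
  4: db$ebedb -> last char: b
  5: dbdb$ebe -> last char: e
  6: ebedbdb$ -> last char: $
  7: edbdb$eb -> last char: b


BWT = bddebe$b


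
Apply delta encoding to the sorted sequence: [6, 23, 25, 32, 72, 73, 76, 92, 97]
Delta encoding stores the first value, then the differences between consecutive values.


First value: 6
Deltas:
  23 - 6 = 17
  25 - 23 = 2
  32 - 25 = 7
  72 - 32 = 40
  73 - 72 = 1
  76 - 73 = 3
  92 - 76 = 16
  97 - 92 = 5


Delta encoded: [6, 17, 2, 7, 40, 1, 3, 16, 5]


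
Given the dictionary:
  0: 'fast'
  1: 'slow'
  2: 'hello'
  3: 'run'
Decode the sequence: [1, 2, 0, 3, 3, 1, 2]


Look up each index in the dictionary:
  1 -> 'slow'
  2 -> 'hello'
  0 -> 'fast'
  3 -> 'run'
  3 -> 'run'
  1 -> 'slow'
  2 -> 'hello'

Decoded: "slow hello fast run run slow hello"


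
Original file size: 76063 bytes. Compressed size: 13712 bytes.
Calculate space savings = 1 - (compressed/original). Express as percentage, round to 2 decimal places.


ratio = compressed/original = 13712/76063 = 0.180272
savings = 1 - ratio = 1 - 0.180272 = 0.819728
as a percentage: 0.819728 * 100 = 81.97%

Space savings = 1 - 13712/76063 = 81.97%


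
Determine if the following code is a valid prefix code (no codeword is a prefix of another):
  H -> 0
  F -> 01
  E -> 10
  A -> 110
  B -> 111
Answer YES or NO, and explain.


Checking each pair (does one codeword prefix another?):
  H='0' vs F='01': prefix -- VIOLATION

NO -- this is NOT a valid prefix code. H (0) is a prefix of F (01).


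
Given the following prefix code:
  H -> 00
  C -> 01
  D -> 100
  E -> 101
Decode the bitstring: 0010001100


Decoding step by step:
Bits 00 -> H
Bits 100 -> D
Bits 01 -> C
Bits 100 -> D


Decoded message: HDCD


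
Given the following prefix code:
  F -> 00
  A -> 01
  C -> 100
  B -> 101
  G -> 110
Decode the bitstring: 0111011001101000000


Decoding step by step:
Bits 01 -> A
Bits 110 -> G
Bits 110 -> G
Bits 01 -> A
Bits 101 -> B
Bits 00 -> F
Bits 00 -> F
Bits 00 -> F


Decoded message: AGGABFFF


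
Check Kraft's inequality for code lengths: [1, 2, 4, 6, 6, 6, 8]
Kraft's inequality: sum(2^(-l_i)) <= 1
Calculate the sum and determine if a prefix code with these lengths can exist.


Sum = 2^(-1) + 2^(-2) + 2^(-4) + 2^(-6) + 2^(-6) + 2^(-6) + 2^(-8)
    = 0.5 + 0.25 + 0.0625 + 0.015625 + 0.015625 + 0.015625 + 0.00390625
    = 221/256 = 0.86328125
Since 0.86328125 <= 1, Kraft's inequality IS satisfied.
A prefix code with these lengths CAN exist.

Kraft sum = 0.86328125. Satisfied.


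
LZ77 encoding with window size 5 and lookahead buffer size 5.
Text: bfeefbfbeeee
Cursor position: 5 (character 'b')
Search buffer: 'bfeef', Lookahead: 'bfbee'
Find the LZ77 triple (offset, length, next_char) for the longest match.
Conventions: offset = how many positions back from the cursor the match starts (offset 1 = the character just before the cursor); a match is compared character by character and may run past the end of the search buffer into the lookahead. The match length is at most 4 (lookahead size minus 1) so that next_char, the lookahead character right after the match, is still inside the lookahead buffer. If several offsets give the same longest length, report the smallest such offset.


Try each offset into the search buffer:
  offset=1 (pos 4, char 'f'): match length 0
  offset=2 (pos 3, char 'e'): match length 0
  offset=3 (pos 2, char 'e'): match length 0
  offset=4 (pos 1, char 'f'): match length 0
  offset=5 (pos 0, char 'b'): match length 2
Longest match has length 2 at offset 5.
next_char = character at position 5 + 2 = 7 -> 'b'

Best match: offset=5, length=2 (matching 'bf' starting at position 0)
LZ77 triple: (5, 2, 'b')


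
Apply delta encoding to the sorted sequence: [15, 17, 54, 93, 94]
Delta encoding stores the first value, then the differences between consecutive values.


First value: 15
Deltas:
  17 - 15 = 2
  54 - 17 = 37
  93 - 54 = 39
  94 - 93 = 1


Delta encoded: [15, 2, 37, 39, 1]


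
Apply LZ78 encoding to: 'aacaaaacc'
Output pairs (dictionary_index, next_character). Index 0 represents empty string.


LZ78 encoding steps:
Dictionary: {0: ''}
Step 1: w='' (idx 0), next='a' -> output (0, 'a'), add 'a' as idx 1
Step 2: w='a' (idx 1), next='c' -> output (1, 'c'), add 'ac' as idx 2
Step 3: w='a' (idx 1), next='a' -> output (1, 'a'), add 'aa' as idx 3
Step 4: w='aa' (idx 3), next='c' -> output (3, 'c'), add 'aac' as idx 4
Step 5: w='' (idx 0), next='c' -> output (0, 'c'), add 'c' as idx 5


Encoded: [(0, 'a'), (1, 'c'), (1, 'a'), (3, 'c'), (0, 'c')]


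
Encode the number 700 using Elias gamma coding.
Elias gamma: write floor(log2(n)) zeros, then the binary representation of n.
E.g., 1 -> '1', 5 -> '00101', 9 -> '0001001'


num_bits = floor(log2(700)) + 1 = 10
leading_zeros = num_bits - 1 = 9
binary(700) = 1010111100

Elias gamma(700) = '000000000' + '1010111100' = 0000000001010111100 (19 bits)


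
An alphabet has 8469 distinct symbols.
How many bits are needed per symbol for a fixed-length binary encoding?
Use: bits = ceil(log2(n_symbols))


log2(8469) = 13.048
Bracket: 2^13 = 8192 < 8469 <= 2^14 = 16384
So ceil(log2(8469)) = 14

bits = ceil(log2(8469)) = ceil(13.048) = 14 bits


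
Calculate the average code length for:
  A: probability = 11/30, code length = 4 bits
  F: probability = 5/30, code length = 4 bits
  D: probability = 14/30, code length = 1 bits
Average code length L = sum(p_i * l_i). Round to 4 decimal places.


Weighted contributions p_i * l_i:
  A: (11/30) * 4 = 44/30
  F: (5/30) * 4 = 20/30
  D: (14/30) * 1 = 14/30
Sum = (44 + 20 + 14)/30 = 78/30

L = 78/30 = 2.6000 bits/symbol


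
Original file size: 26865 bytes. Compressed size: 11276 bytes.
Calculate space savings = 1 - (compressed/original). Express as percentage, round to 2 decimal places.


ratio = compressed/original = 11276/26865 = 0.419728
savings = 1 - ratio = 1 - 0.419728 = 0.580272
as a percentage: 0.580272 * 100 = 58.03%

Space savings = 1 - 11276/26865 = 58.03%


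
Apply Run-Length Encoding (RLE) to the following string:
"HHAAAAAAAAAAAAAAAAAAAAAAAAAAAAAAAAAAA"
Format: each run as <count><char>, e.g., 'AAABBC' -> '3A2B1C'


Scanning runs left to right:
  i=0: run of 'H' x 2 -> '2H'
  i=2: run of 'A' x 35 -> '35A'

RLE = 2H35A


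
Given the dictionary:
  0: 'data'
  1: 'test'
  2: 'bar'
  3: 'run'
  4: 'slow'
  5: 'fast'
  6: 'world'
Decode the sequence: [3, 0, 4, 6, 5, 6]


Look up each index in the dictionary:
  3 -> 'run'
  0 -> 'data'
  4 -> 'slow'
  6 -> 'world'
  5 -> 'fast'
  6 -> 'world'

Decoded: "run data slow world fast world"


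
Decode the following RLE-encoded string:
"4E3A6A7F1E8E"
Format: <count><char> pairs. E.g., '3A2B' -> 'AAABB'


Expanding each <count><char> pair:
  4E -> 'EEEE'
  3A -> 'AAA'
  6A -> 'AAAAAA'
  7F -> 'FFFFFFF'
  1E -> 'E'
  8E -> 'EEEEEEEE'

Decoded = EEEEAAAAAAAAAFFFFFFFEEEEEEEEE


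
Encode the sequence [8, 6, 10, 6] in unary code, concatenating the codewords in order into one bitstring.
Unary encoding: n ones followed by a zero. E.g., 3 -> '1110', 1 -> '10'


Encode each number as n ones followed by a terminating 0:
  8 -> 111111110 (9 bits)
  6 -> 1111110 (7 bits)
  10 -> 11111111110 (11 bits)
  6 -> 1111110 (7 bits)
Total length = 9 + 7 + 11 + 7 = 34 bits.

Unary([8, 6, 10, 6]) = 1111111101111110111111111101111110 (34 bits)


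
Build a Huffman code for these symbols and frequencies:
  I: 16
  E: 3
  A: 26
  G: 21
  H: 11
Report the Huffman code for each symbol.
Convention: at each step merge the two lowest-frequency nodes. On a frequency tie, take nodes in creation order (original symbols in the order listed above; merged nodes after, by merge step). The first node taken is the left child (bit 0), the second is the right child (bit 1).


Huffman tree construction:
Step 1: Merge E(3) + H(11) = 14
Step 2: Merge (E+H)(14) + I(16) = 30
Step 3: Merge G(21) + A(26) = 47
Step 4: Merge ((E+H)+I)(30) + (G+A)(47) = 77
Read each symbol's code off the tree from the root (left child = 0, right child = 1).

Codes:
  I: 01 (length 2)
  E: 000 (length 3)
  A: 11 (length 2)
  G: 10 (length 2)
  H: 001 (length 3)
Average code length: 168/77 = 2.1818 bits/symbol


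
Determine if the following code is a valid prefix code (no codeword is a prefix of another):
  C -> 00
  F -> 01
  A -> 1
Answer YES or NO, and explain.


Checking each pair (does one codeword prefix another?):
  C='00' vs F='01': no prefix
  C='00' vs A='1': no prefix
  F='01' vs C='00': no prefix
  F='01' vs A='1': no prefix
  A='1' vs C='00': no prefix
  A='1' vs F='01': no prefix
No violation found over all pairs.

YES -- this is a valid prefix code. No codeword is a prefix of any other codeword.


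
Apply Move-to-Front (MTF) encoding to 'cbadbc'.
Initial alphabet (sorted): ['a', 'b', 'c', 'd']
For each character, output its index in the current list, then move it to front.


MTF encoding:
'c': index 2 in ['a', 'b', 'c', 'd'] -> ['c', 'a', 'b', 'd']
'b': index 2 in ['c', 'a', 'b', 'd'] -> ['b', 'c', 'a', 'd']
'a': index 2 in ['b', 'c', 'a', 'd'] -> ['a', 'b', 'c', 'd']
'd': index 3 in ['a', 'b', 'c', 'd'] -> ['d', 'a', 'b', 'c']
'b': index 2 in ['d', 'a', 'b', 'c'] -> ['b', 'd', 'a', 'c']
'c': index 3 in ['b', 'd', 'a', 'c'] -> ['c', 'b', 'd', 'a']


Output: [2, 2, 2, 3, 2, 3]


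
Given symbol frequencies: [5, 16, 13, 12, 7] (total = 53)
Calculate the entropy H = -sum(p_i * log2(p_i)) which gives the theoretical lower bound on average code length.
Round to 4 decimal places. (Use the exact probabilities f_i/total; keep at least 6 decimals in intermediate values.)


Per-symbol terms -p_i * log2(p_i) with p_i = f_i/53:
  p = 5/53 = 0.094340: log2(p) = -3.405992, -p*log2(p) = 0.321320
  p = 16/53 = 0.301887: log2(p) = -1.727920, -p*log2(p) = 0.521636
  p = 13/53 = 0.245283: log2(p) = -2.027481, -p*log2(p) = 0.497307
  p = 12/53 = 0.226415: log2(p) = -2.142958, -p*log2(p) = 0.485198
  p = 7/53 = 0.132075: log2(p) = -2.920566, -p*log2(p) = 0.385735
H = 0.321320 + 0.521636 + 0.497307 + 0.485198 + 0.385735 = 2.211196

H = 2.2112 bits/symbol


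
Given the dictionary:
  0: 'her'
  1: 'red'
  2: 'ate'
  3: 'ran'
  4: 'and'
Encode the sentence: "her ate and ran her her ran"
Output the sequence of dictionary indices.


Look up each word in the dictionary:
  'her' -> 0
  'ate' -> 2
  'and' -> 4
  'ran' -> 3
  'her' -> 0
  'her' -> 0
  'ran' -> 3

Encoded: [0, 2, 4, 3, 0, 0, 3]


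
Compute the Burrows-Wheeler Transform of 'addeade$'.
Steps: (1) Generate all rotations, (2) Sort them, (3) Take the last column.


Rotations (sorted):
  0: $addeade -> last char: e
  1: addeade$ -> last char: $
  2: ade$adde -> last char: e
  3: ddeade$a -> last char: a
  4: de$addea -> last char: a
  5: deade$ad -> last char: d
  6: e$addead -> last char: d
  7: eade$add -> last char: d


BWT = e$eaaddd


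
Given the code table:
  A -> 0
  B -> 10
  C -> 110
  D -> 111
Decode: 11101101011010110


Decoding:
111 -> D
0 -> A
110 -> C
10 -> B
110 -> C
10 -> B
110 -> C


Result: DACBCBC


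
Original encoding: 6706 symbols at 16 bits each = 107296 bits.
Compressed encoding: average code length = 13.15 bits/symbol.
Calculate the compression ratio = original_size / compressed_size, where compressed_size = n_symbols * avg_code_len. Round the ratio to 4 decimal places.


original_size = n_symbols * orig_bits = 6706 * 16 = 107296 bits
compressed_size = n_symbols * avg_code_len = 6706 * 13.15 = 88183.9 bits
ratio = original_size / compressed_size = 107296 / 88183.9 = 1.2167

Compression ratio = 1.2167


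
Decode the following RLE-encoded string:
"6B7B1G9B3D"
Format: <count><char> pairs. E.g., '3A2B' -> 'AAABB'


Expanding each <count><char> pair:
  6B -> 'BBBBBB'
  7B -> 'BBBBBBB'
  1G -> 'G'
  9B -> 'BBBBBBBBB'
  3D -> 'DDD'

Decoded = BBBBBBBBBBBBBGBBBBBBBBBDDD


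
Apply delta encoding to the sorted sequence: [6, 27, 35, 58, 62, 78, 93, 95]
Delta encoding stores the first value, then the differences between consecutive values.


First value: 6
Deltas:
  27 - 6 = 21
  35 - 27 = 8
  58 - 35 = 23
  62 - 58 = 4
  78 - 62 = 16
  93 - 78 = 15
  95 - 93 = 2


Delta encoded: [6, 21, 8, 23, 4, 16, 15, 2]


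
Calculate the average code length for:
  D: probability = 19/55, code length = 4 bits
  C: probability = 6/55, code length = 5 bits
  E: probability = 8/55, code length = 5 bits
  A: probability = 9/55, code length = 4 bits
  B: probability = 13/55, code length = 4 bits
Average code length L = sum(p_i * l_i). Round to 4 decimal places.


Weighted contributions p_i * l_i:
  D: (19/55) * 4 = 76/55
  C: (6/55) * 5 = 30/55
  E: (8/55) * 5 = 40/55
  A: (9/55) * 4 = 36/55
  B: (13/55) * 4 = 52/55
Sum = (76 + 30 + 40 + 36 + 52)/55 = 234/55

L = 234/55 = 4.2545 bits/symbol


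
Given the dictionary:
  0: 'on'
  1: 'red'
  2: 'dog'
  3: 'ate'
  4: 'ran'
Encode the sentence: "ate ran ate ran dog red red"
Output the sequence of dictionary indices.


Look up each word in the dictionary:
  'ate' -> 3
  'ran' -> 4
  'ate' -> 3
  'ran' -> 4
  'dog' -> 2
  'red' -> 1
  'red' -> 1

Encoded: [3, 4, 3, 4, 2, 1, 1]


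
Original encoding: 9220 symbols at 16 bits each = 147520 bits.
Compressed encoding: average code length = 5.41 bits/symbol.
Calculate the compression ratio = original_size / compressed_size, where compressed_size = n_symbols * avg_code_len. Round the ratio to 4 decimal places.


original_size = n_symbols * orig_bits = 9220 * 16 = 147520 bits
compressed_size = n_symbols * avg_code_len = 9220 * 5.41 = 49880.2 bits
ratio = original_size / compressed_size = 147520 / 49880.2 = 2.9575

Compression ratio = 2.9575


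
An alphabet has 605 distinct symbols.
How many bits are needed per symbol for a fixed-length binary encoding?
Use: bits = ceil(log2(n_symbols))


log2(605) = 9.2408
Bracket: 2^9 = 512 < 605 <= 2^10 = 1024
So ceil(log2(605)) = 10

bits = ceil(log2(605)) = ceil(9.2408) = 10 bits


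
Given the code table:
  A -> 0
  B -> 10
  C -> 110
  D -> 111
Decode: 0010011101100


Decoding:
0 -> A
0 -> A
10 -> B
0 -> A
111 -> D
0 -> A
110 -> C
0 -> A


Result: AABADACA


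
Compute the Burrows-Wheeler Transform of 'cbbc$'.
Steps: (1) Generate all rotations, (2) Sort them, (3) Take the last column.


Rotations (sorted):
  0: $cbbc -> last char: c
  1: bbc$c -> last char: c
  2: bc$cb -> last char: b
  3: c$cbb -> last char: b
  4: cbbc$ -> last char: $


BWT = ccbb$


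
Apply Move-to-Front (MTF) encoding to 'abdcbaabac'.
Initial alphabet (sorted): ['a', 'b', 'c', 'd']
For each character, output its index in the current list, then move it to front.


MTF encoding:
'a': index 0 in ['a', 'b', 'c', 'd'] -> ['a', 'b', 'c', 'd']
'b': index 1 in ['a', 'b', 'c', 'd'] -> ['b', 'a', 'c', 'd']
'd': index 3 in ['b', 'a', 'c', 'd'] -> ['d', 'b', 'a', 'c']
'c': index 3 in ['d', 'b', 'a', 'c'] -> ['c', 'd', 'b', 'a']
'b': index 2 in ['c', 'd', 'b', 'a'] -> ['b', 'c', 'd', 'a']
'a': index 3 in ['b', 'c', 'd', 'a'] -> ['a', 'b', 'c', 'd']
'a': index 0 in ['a', 'b', 'c', 'd'] -> ['a', 'b', 'c', 'd']
'b': index 1 in ['a', 'b', 'c', 'd'] -> ['b', 'a', 'c', 'd']
'a': index 1 in ['b', 'a', 'c', 'd'] -> ['a', 'b', 'c', 'd']
'c': index 2 in ['a', 'b', 'c', 'd'] -> ['c', 'a', 'b', 'd']


Output: [0, 1, 3, 3, 2, 3, 0, 1, 1, 2]


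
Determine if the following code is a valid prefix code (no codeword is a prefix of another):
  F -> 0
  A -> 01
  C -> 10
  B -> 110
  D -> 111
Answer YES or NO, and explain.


Checking each pair (does one codeword prefix another?):
  F='0' vs A='01': prefix -- VIOLATION

NO -- this is NOT a valid prefix code. F (0) is a prefix of A (01).


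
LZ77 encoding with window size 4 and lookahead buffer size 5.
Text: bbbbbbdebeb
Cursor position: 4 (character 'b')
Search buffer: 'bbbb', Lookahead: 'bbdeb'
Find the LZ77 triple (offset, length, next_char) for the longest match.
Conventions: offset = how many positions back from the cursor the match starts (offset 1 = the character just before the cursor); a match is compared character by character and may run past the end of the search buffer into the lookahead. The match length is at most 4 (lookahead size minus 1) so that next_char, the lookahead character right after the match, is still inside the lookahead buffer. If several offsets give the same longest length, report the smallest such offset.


Try each offset into the search buffer:
  offset=1 (pos 3, char 'b'): match length 2
  offset=2 (pos 2, char 'b'): match length 2
  offset=3 (pos 1, char 'b'): match length 2
  offset=4 (pos 0, char 'b'): match length 2
Longest match has length 2, found at offsets 1, 2, 3, 4; take the smallest, offset 1.
next_char = character at position 4 + 2 = 6 -> 'd'

Best match: offset=1, length=2 (matching 'bb' starting at position 3)
LZ77 triple: (1, 2, 'd')


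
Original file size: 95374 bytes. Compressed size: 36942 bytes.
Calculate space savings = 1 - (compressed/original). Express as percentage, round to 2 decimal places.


ratio = compressed/original = 36942/95374 = 0.387338
savings = 1 - ratio = 1 - 0.387338 = 0.612662
as a percentage: 0.612662 * 100 = 61.27%

Space savings = 1 - 36942/95374 = 61.27%


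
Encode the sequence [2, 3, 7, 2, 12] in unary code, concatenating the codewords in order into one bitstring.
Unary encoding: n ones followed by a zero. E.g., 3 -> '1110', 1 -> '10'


Encode each number as n ones followed by a terminating 0:
  2 -> 110 (3 bits)
  3 -> 1110 (4 bits)
  7 -> 11111110 (8 bits)
  2 -> 110 (3 bits)
  12 -> 1111111111110 (13 bits)
Total length = 3 + 4 + 8 + 3 + 13 = 31 bits.

Unary([2, 3, 7, 2, 12]) = 1101110111111101101111111111110 (31 bits)


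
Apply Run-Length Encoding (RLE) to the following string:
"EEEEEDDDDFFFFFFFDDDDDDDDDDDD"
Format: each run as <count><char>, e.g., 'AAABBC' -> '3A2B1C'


Scanning runs left to right:
  i=0: run of 'E' x 5 -> '5E'
  i=5: run of 'D' x 4 -> '4D'
  i=9: run of 'F' x 7 -> '7F'
  i=16: run of 'D' x 12 -> '12D'

RLE = 5E4D7F12D


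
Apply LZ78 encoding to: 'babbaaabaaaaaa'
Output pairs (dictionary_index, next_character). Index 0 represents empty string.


LZ78 encoding steps:
Dictionary: {0: ''}
Step 1: w='' (idx 0), next='b' -> output (0, 'b'), add 'b' as idx 1
Step 2: w='' (idx 0), next='a' -> output (0, 'a'), add 'a' as idx 2
Step 3: w='b' (idx 1), next='b' -> output (1, 'b'), add 'bb' as idx 3
Step 4: w='a' (idx 2), next='a' -> output (2, 'a'), add 'aa' as idx 4
Step 5: w='a' (idx 2), next='b' -> output (2, 'b'), add 'ab' as idx 5
Step 6: w='aa' (idx 4), next='a' -> output (4, 'a'), add 'aaa' as idx 6
Step 7: w='aaa' (idx 6), end of input -> output (6, '')


Encoded: [(0, 'b'), (0, 'a'), (1, 'b'), (2, 'a'), (2, 'b'), (4, 'a'), (6, '')]


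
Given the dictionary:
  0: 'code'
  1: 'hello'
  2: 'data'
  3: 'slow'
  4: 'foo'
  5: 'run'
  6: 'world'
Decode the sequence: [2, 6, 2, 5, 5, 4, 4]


Look up each index in the dictionary:
  2 -> 'data'
  6 -> 'world'
  2 -> 'data'
  5 -> 'run'
  5 -> 'run'
  4 -> 'foo'
  4 -> 'foo'

Decoded: "data world data run run foo foo"


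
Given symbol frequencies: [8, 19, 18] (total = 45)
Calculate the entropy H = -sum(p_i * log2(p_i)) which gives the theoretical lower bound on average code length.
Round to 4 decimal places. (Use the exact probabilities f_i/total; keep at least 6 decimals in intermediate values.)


Per-symbol terms -p_i * log2(p_i) with p_i = f_i/45:
  p = 8/45 = 0.177778: log2(p) = -2.491853, -p*log2(p) = 0.442996
  p = 19/45 = 0.422222: log2(p) = -1.243926, -p*log2(p) = 0.525213
  p = 18/45 = 0.400000: log2(p) = -1.321928, -p*log2(p) = 0.528771
H = 0.442996 + 0.525213 + 0.528771 = 1.496980

H = 1.497 bits/symbol


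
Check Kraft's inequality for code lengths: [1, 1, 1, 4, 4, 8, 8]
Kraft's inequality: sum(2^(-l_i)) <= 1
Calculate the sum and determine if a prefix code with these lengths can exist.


Sum = 2^(-1) + 2^(-1) + 2^(-1) + 2^(-4) + 2^(-4) + 2^(-8) + 2^(-8)
    = 0.5 + 0.5 + 0.5 + 0.0625 + 0.0625 + 0.00390625 + 0.00390625
    = 418/256 = 1.6328125
Since 1.6328125 > 1, Kraft's inequality is NOT satisfied.
A prefix code with these lengths CANNOT exist.

Kraft sum = 1.6328125. Not satisfied.


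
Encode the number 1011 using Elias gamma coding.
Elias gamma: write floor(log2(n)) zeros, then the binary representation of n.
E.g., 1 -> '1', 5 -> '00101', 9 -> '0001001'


num_bits = floor(log2(1011)) + 1 = 10
leading_zeros = num_bits - 1 = 9
binary(1011) = 1111110011

Elias gamma(1011) = '000000000' + '1111110011' = 0000000001111110011 (19 bits)


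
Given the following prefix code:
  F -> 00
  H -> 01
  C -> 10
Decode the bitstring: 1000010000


Decoding step by step:
Bits 10 -> C
Bits 00 -> F
Bits 01 -> H
Bits 00 -> F
Bits 00 -> F


Decoded message: CFHFF


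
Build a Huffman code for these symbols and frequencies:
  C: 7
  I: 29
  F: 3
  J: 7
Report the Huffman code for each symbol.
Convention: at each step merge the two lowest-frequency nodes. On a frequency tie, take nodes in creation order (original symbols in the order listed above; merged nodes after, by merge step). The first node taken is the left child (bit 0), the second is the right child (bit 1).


Huffman tree construction:
Step 1: Merge F(3) + C(7) = 10
Step 2: Merge J(7) + (F+C)(10) = 17
Step 3: Merge (J+(F+C))(17) + I(29) = 46
Read each symbol's code off the tree from the root (left child = 0, right child = 1).

Codes:
  C: 011 (length 3)
  I: 1 (length 1)
  F: 010 (length 3)
  J: 00 (length 2)
Average code length: 73/46 = 1.5870 bits/symbol


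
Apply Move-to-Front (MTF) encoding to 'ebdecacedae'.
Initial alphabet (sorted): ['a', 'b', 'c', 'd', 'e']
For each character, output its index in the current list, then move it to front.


MTF encoding:
'e': index 4 in ['a', 'b', 'c', 'd', 'e'] -> ['e', 'a', 'b', 'c', 'd']
'b': index 2 in ['e', 'a', 'b', 'c', 'd'] -> ['b', 'e', 'a', 'c', 'd']
'd': index 4 in ['b', 'e', 'a', 'c', 'd'] -> ['d', 'b', 'e', 'a', 'c']
'e': index 2 in ['d', 'b', 'e', 'a', 'c'] -> ['e', 'd', 'b', 'a', 'c']
'c': index 4 in ['e', 'd', 'b', 'a', 'c'] -> ['c', 'e', 'd', 'b', 'a']
'a': index 4 in ['c', 'e', 'd', 'b', 'a'] -> ['a', 'c', 'e', 'd', 'b']
'c': index 1 in ['a', 'c', 'e', 'd', 'b'] -> ['c', 'a', 'e', 'd', 'b']
'e': index 2 in ['c', 'a', 'e', 'd', 'b'] -> ['e', 'c', 'a', 'd', 'b']
'd': index 3 in ['e', 'c', 'a', 'd', 'b'] -> ['d', 'e', 'c', 'a', 'b']
'a': index 3 in ['d', 'e', 'c', 'a', 'b'] -> ['a', 'd', 'e', 'c', 'b']
'e': index 2 in ['a', 'd', 'e', 'c', 'b'] -> ['e', 'a', 'd', 'c', 'b']


Output: [4, 2, 4, 2, 4, 4, 1, 2, 3, 3, 2]


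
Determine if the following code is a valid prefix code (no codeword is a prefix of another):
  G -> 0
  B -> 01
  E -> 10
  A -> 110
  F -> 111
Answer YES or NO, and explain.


Checking each pair (does one codeword prefix another?):
  G='0' vs B='01': prefix -- VIOLATION

NO -- this is NOT a valid prefix code. G (0) is a prefix of B (01).


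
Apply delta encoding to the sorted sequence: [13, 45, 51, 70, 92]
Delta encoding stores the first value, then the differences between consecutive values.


First value: 13
Deltas:
  45 - 13 = 32
  51 - 45 = 6
  70 - 51 = 19
  92 - 70 = 22


Delta encoded: [13, 32, 6, 19, 22]


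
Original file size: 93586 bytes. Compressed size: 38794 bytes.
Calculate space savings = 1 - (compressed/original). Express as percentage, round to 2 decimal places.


ratio = compressed/original = 38794/93586 = 0.414528
savings = 1 - ratio = 1 - 0.414528 = 0.585472
as a percentage: 0.585472 * 100 = 58.55%

Space savings = 1 - 38794/93586 = 58.55%


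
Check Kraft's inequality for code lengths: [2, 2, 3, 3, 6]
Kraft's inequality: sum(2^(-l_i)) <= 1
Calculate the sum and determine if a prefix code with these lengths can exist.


Sum = 2^(-2) + 2^(-2) + 2^(-3) + 2^(-3) + 2^(-6)
    = 0.25 + 0.25 + 0.125 + 0.125 + 0.015625
    = 49/64 = 0.765625
Since 0.765625 <= 1, Kraft's inequality IS satisfied.
A prefix code with these lengths CAN exist.

Kraft sum = 0.765625. Satisfied.


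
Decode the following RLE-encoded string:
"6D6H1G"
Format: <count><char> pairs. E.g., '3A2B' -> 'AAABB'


Expanding each <count><char> pair:
  6D -> 'DDDDDD'
  6H -> 'HHHHHH'
  1G -> 'G'

Decoded = DDDDDDHHHHHHG


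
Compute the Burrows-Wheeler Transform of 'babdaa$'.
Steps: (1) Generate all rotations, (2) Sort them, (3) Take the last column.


Rotations (sorted):
  0: $babdaa -> last char: a
  1: a$babda -> last char: a
  2: aa$babd -> last char: d
  3: abdaa$b -> last char: b
  4: babdaa$ -> last char: $
  5: bdaa$ba -> last char: a
  6: daa$bab -> last char: b


BWT = aadb$ab


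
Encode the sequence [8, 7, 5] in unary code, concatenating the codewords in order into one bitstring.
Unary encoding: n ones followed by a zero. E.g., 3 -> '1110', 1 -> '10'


Encode each number as n ones followed by a terminating 0:
  8 -> 111111110 (9 bits)
  7 -> 11111110 (8 bits)
  5 -> 111110 (6 bits)
Total length = 9 + 8 + 6 = 23 bits.

Unary([8, 7, 5]) = 11111111011111110111110 (23 bits)


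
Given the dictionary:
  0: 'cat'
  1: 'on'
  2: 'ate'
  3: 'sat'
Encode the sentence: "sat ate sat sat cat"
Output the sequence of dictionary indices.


Look up each word in the dictionary:
  'sat' -> 3
  'ate' -> 2
  'sat' -> 3
  'sat' -> 3
  'cat' -> 0

Encoded: [3, 2, 3, 3, 0]


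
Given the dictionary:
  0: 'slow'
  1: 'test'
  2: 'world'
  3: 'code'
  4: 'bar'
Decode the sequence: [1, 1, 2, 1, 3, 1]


Look up each index in the dictionary:
  1 -> 'test'
  1 -> 'test'
  2 -> 'world'
  1 -> 'test'
  3 -> 'code'
  1 -> 'test'

Decoded: "test test world test code test"


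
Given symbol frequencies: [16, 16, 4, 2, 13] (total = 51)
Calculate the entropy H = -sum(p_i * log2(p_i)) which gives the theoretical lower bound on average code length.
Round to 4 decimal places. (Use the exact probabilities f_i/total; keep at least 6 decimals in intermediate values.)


Per-symbol terms -p_i * log2(p_i) with p_i = f_i/51:
  p = 16/51 = 0.313725: log2(p) = -1.672425, -p*log2(p) = 0.524682
  p = 16/51 = 0.313725: log2(p) = -1.672425, -p*log2(p) = 0.524682
  p = 4/51 = 0.078431: log2(p) = -3.672425, -p*log2(p) = 0.288033
  p = 2/51 = 0.039216: log2(p) = -4.672425, -p*log2(p) = 0.183232
  p = 13/51 = 0.254902: log2(p) = -1.971986, -p*log2(p) = 0.502663
H = 0.524682 + 0.524682 + 0.288033 + 0.183232 + 0.502663 = 2.023292

H = 2.0233 bits/symbol


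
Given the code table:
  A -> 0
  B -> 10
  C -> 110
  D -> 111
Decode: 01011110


Decoding:
0 -> A
10 -> B
111 -> D
10 -> B


Result: ABDB


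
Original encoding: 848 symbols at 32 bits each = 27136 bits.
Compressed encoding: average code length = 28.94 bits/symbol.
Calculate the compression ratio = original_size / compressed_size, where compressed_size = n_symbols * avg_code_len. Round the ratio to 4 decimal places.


original_size = n_symbols * orig_bits = 848 * 32 = 27136 bits
compressed_size = n_symbols * avg_code_len = 848 * 28.94 = 24541.12 bits
ratio = original_size / compressed_size = 27136 / 24541.12 = 1.1057

Compression ratio = 1.1057


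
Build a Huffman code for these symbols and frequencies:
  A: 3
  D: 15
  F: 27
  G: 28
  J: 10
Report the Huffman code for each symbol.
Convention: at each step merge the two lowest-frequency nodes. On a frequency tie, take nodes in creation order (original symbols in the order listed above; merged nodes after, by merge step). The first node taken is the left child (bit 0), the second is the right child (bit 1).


Huffman tree construction:
Step 1: Merge A(3) + J(10) = 13
Step 2: Merge (A+J)(13) + D(15) = 28
Step 3: Merge F(27) + G(28) = 55
Step 4: Merge ((A+J)+D)(28) + (F+G)(55) = 83
Read each symbol's code off the tree from the root (left child = 0, right child = 1).

Codes:
  A: 000 (length 3)
  D: 01 (length 2)
  F: 10 (length 2)
  G: 11 (length 2)
  J: 001 (length 3)
Average code length: 179/83 = 2.1566 bits/symbol


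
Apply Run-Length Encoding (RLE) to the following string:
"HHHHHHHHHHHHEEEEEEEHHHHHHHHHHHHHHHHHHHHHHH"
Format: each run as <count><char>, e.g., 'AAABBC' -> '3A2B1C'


Scanning runs left to right:
  i=0: run of 'H' x 12 -> '12H'
  i=12: run of 'E' x 7 -> '7E'
  i=19: run of 'H' x 23 -> '23H'

RLE = 12H7E23H


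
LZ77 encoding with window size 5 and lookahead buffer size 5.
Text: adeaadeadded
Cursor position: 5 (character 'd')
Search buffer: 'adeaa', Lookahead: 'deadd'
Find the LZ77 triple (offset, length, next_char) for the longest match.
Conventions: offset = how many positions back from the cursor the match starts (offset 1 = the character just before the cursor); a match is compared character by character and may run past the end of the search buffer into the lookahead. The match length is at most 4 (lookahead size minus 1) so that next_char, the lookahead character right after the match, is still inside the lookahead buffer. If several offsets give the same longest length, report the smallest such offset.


Try each offset into the search buffer:
  offset=1 (pos 4, char 'a'): match length 0
  offset=2 (pos 3, char 'a'): match length 0
  offset=3 (pos 2, char 'e'): match length 0
  offset=4 (pos 1, char 'd'): match length 3
  offset=5 (pos 0, char 'a'): match length 0
Longest match has length 3 at offset 4.
next_char = character at position 5 + 3 = 8 -> 'd'

Best match: offset=4, length=3 (matching 'dea' starting at position 1)
LZ77 triple: (4, 3, 'd')


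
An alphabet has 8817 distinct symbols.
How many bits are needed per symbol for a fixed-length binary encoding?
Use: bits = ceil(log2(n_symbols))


log2(8817) = 13.1061
Bracket: 2^13 = 8192 < 8817 <= 2^14 = 16384
So ceil(log2(8817)) = 14

bits = ceil(log2(8817)) = ceil(13.1061) = 14 bits


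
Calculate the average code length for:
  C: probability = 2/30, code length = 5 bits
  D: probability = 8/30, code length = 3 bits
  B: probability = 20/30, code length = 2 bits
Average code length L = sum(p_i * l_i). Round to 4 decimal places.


Weighted contributions p_i * l_i:
  C: (2/30) * 5 = 10/30
  D: (8/30) * 3 = 24/30
  B: (20/30) * 2 = 40/30
Sum = (10 + 24 + 40)/30 = 74/30

L = 74/30 = 2.4667 bits/symbol


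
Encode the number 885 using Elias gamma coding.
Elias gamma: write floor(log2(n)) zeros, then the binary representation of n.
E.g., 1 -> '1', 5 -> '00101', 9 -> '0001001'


num_bits = floor(log2(885)) + 1 = 10
leading_zeros = num_bits - 1 = 9
binary(885) = 1101110101

Elias gamma(885) = '000000000' + '1101110101' = 0000000001101110101 (19 bits)


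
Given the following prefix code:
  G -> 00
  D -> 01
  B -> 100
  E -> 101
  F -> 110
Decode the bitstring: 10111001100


Decoding step by step:
Bits 101 -> E
Bits 110 -> F
Bits 01 -> D
Bits 100 -> B


Decoded message: EFDB


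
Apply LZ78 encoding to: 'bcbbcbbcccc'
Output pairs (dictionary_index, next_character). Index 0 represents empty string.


LZ78 encoding steps:
Dictionary: {0: ''}
Step 1: w='' (idx 0), next='b' -> output (0, 'b'), add 'b' as idx 1
Step 2: w='' (idx 0), next='c' -> output (0, 'c'), add 'c' as idx 2
Step 3: w='b' (idx 1), next='b' -> output (1, 'b'), add 'bb' as idx 3
Step 4: w='c' (idx 2), next='b' -> output (2, 'b'), add 'cb' as idx 4
Step 5: w='b' (idx 1), next='c' -> output (1, 'c'), add 'bc' as idx 5
Step 6: w='c' (idx 2), next='c' -> output (2, 'c'), add 'cc' as idx 6
Step 7: w='c' (idx 2), end of input -> output (2, '')


Encoded: [(0, 'b'), (0, 'c'), (1, 'b'), (2, 'b'), (1, 'c'), (2, 'c'), (2, '')]


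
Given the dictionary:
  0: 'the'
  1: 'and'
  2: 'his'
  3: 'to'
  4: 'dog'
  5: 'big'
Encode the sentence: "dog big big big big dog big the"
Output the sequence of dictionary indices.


Look up each word in the dictionary:
  'dog' -> 4
  'big' -> 5
  'big' -> 5
  'big' -> 5
  'big' -> 5
  'dog' -> 4
  'big' -> 5
  'the' -> 0

Encoded: [4, 5, 5, 5, 5, 4, 5, 0]


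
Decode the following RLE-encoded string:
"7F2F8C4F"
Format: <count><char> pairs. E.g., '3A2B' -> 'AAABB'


Expanding each <count><char> pair:
  7F -> 'FFFFFFF'
  2F -> 'FF'
  8C -> 'CCCCCCCC'
  4F -> 'FFFF'

Decoded = FFFFFFFFFCCCCCCCCFFFF


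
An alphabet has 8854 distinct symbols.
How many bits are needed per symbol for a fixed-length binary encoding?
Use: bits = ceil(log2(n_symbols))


log2(8854) = 13.1121
Bracket: 2^13 = 8192 < 8854 <= 2^14 = 16384
So ceil(log2(8854)) = 14

bits = ceil(log2(8854)) = ceil(13.1121) = 14 bits


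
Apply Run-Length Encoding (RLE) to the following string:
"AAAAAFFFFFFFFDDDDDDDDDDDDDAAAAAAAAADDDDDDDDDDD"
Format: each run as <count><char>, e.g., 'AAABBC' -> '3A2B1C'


Scanning runs left to right:
  i=0: run of 'A' x 5 -> '5A'
  i=5: run of 'F' x 8 -> '8F'
  i=13: run of 'D' x 13 -> '13D'
  i=26: run of 'A' x 9 -> '9A'
  i=35: run of 'D' x 11 -> '11D'

RLE = 5A8F13D9A11D


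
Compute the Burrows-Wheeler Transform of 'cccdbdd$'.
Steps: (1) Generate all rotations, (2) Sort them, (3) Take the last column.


Rotations (sorted):
  0: $cccdbdd -> last char: d
  1: bdd$cccd -> last char: d
  2: cccdbdd$ -> last char: $
  3: ccdbdd$c -> last char: c
  4: cdbdd$cc -> last char: c
  5: d$cccdbd -> last char: d
  6: dbdd$ccc -> last char: c
  7: dd$cccdb -> last char: b


BWT = dd$ccdcb


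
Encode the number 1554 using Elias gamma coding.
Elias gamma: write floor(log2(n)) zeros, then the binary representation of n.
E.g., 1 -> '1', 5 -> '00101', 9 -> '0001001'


num_bits = floor(log2(1554)) + 1 = 11
leading_zeros = num_bits - 1 = 10
binary(1554) = 11000010010

Elias gamma(1554) = '0000000000' + '11000010010' = 000000000011000010010 (21 bits)


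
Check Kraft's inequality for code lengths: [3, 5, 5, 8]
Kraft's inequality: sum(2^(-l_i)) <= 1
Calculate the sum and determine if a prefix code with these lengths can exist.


Sum = 2^(-3) + 2^(-5) + 2^(-5) + 2^(-8)
    = 0.125 + 0.03125 + 0.03125 + 0.00390625
    = 49/256 = 0.19140625
Since 0.19140625 <= 1, Kraft's inequality IS satisfied.
A prefix code with these lengths CAN exist.

Kraft sum = 0.19140625. Satisfied.


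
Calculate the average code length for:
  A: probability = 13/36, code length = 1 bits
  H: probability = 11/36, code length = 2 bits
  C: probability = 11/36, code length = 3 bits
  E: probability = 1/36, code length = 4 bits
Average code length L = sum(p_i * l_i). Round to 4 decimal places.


Weighted contributions p_i * l_i:
  A: (13/36) * 1 = 13/36
  H: (11/36) * 2 = 22/36
  C: (11/36) * 3 = 33/36
  E: (1/36) * 4 = 4/36
Sum = (13 + 22 + 33 + 4)/36 = 72/36

L = 72/36 = 2.0000 bits/symbol


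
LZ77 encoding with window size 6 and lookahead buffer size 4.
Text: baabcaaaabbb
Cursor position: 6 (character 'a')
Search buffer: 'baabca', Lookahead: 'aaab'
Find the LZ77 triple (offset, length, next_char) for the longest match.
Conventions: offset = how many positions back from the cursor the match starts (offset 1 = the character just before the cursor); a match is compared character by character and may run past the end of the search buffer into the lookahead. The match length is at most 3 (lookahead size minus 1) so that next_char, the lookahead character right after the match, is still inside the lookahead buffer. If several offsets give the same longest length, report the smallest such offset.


Try each offset into the search buffer:
  offset=1 (pos 5, char 'a'): match length 3
  offset=2 (pos 4, char 'c'): match length 0
  offset=3 (pos 3, char 'b'): match length 0
  offset=4 (pos 2, char 'a'): match length 1
  offset=5 (pos 1, char 'a'): match length 2
  offset=6 (pos 0, char 'b'): match length 0
Longest match has length 3 at offset 1.
next_char = character at position 6 + 3 = 9 -> 'b'

Best match: offset=1, length=3 (matching 'aaa' starting at position 5)
LZ77 triple: (1, 3, 'b')


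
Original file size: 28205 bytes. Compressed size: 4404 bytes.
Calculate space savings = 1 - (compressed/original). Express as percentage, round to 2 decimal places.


ratio = compressed/original = 4404/28205 = 0.156143
savings = 1 - ratio = 1 - 0.156143 = 0.843857
as a percentage: 0.843857 * 100 = 84.39%

Space savings = 1 - 4404/28205 = 84.39%


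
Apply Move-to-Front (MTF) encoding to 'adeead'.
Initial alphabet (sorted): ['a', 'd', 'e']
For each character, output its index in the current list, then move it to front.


MTF encoding:
'a': index 0 in ['a', 'd', 'e'] -> ['a', 'd', 'e']
'd': index 1 in ['a', 'd', 'e'] -> ['d', 'a', 'e']
'e': index 2 in ['d', 'a', 'e'] -> ['e', 'd', 'a']
'e': index 0 in ['e', 'd', 'a'] -> ['e', 'd', 'a']
'a': index 2 in ['e', 'd', 'a'] -> ['a', 'e', 'd']
'd': index 2 in ['a', 'e', 'd'] -> ['d', 'a', 'e']


Output: [0, 1, 2, 0, 2, 2]


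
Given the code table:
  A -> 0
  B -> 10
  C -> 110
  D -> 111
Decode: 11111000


Decoding:
111 -> D
110 -> C
0 -> A
0 -> A


Result: DCAA


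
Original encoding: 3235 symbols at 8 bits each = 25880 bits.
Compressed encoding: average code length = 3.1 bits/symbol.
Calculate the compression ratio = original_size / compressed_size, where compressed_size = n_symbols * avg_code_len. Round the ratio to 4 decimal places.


original_size = n_symbols * orig_bits = 3235 * 8 = 25880 bits
compressed_size = n_symbols * avg_code_len = 3235 * 3.1 = 10028.5 bits
ratio = original_size / compressed_size = 25880 / 10028.5 = 2.5806

Compression ratio = 2.5806


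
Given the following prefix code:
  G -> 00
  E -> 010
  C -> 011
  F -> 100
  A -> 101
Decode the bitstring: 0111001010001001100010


Decoding step by step:
Bits 011 -> C
Bits 100 -> F
Bits 101 -> A
Bits 00 -> G
Bits 010 -> E
Bits 011 -> C
Bits 00 -> G
Bits 010 -> E


Decoded message: CFAGECGE


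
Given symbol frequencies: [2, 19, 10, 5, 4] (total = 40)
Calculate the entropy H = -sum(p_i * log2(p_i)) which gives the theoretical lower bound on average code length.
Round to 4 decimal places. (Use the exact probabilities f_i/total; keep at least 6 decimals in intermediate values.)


Per-symbol terms -p_i * log2(p_i) with p_i = f_i/40:
  p = 2/40 = 0.050000: log2(p) = -4.321928, -p*log2(p) = 0.216096
  p = 19/40 = 0.475000: log2(p) = -1.074001, -p*log2(p) = 0.510150
  p = 10/40 = 0.250000: log2(p) = -2.000000, -p*log2(p) = 0.500000
  p = 5/40 = 0.125000: log2(p) = -3.000000, -p*log2(p) = 0.375000
  p = 4/40 = 0.100000: log2(p) = -3.321928, -p*log2(p) = 0.332193
H = 0.216096 + 0.510150 + 0.500000 + 0.375000 + 0.332193 = 1.933439

H = 1.9334 bits/symbol
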